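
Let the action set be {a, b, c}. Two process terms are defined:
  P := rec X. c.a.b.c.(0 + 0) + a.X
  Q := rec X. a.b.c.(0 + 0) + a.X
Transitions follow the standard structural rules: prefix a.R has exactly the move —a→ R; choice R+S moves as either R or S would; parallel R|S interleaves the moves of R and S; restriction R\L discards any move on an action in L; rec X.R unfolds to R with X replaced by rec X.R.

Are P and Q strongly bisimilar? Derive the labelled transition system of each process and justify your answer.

NO

Reachable graph of P (5 states):
  s0 = rec X. c.a.b.c.(0 + 0) + a.X → -a-> s0, -c-> s1
  s1 = a.b.c.(0 + 0) → -a-> s2
  s2 = b.c.(0 + 0) → -b-> s3
  s3 = c.(0 + 0) → -c-> s4
  s4 = 0 + 0 → (no moves)
Reachable graph of Q (4 states):
  t0 = rec X. a.b.c.(0 + 0) + a.X → -a-> t0, -a-> t1
  t1 = b.c.(0 + 0) → -b-> t2
  t2 = c.(0 + 0) → -c-> t3
  t3 = 0 + 0 → (no moves)
Partition-refinement fixed point:
  B0 = {s0}
  B1 = {s1}
  B2 = {s2, t1}
  B3 = {s3, t2}
  B4 = {s4, t3}
  B5 = {t0}
s0 ∈ B0, t0 ∈ B5 → different blocks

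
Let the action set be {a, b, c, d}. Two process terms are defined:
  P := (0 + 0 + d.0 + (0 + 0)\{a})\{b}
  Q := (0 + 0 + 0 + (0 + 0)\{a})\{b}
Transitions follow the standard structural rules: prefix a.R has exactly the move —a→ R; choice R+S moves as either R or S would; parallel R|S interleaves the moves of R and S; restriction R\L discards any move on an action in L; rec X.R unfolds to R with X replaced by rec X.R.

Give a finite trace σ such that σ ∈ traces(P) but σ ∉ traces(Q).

LTS(P): 2 reachable states
  m0 = (0 + 0 + d.0 + (0 + 0)\{a})\{b} → =d=> m1
  m1 = 0\{b} → deadlocked
LTS(Q): 1 reachable states
  n0 = (0 + 0 + 0 + (0 + 0)\{a})\{b} → deadlocked
Executing d from P (initial set {m0}):
  step 1 (d): {m1}
  — P admits the full trace.
Executing d from Q (initial set {n0}):
  step 1 (d): ∅ (Q stuck)

d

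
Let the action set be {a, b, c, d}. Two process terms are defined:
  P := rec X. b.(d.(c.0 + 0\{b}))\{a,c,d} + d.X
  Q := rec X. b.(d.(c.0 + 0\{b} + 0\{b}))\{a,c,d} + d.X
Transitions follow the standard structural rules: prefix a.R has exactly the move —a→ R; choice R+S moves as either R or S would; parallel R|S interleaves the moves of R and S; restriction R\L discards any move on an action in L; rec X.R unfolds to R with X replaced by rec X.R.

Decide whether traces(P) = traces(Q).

YES

P's transition system — 2 states:
  p0 = rec X. b.(d.(c.0 + 0\{b}))\{a,c,d} + d.X | --b--▸ p1, --d--▸ p0
  p1 = (d.(c.0 + 0\{b}))\{a,c,d} | ·
Q's transition system — 2 states:
  q0 = rec X. b.(d.(c.0 + 0\{b} + 0\{b}))\{a,c,d} + d.X | --b--▸ q1, --d--▸ q0
  q1 = (d.(c.0 + 0\{b} + 0\{b}))\{a,c,d} | ·
Coarsest stable partition (strong bisimilarity classes):
  B0 = {p0, q0}
  B1 = {p1, q1}
p0 ∈ B0, q0 ∈ B0 → same block
Bisimilar ⇒ trace-equivalent.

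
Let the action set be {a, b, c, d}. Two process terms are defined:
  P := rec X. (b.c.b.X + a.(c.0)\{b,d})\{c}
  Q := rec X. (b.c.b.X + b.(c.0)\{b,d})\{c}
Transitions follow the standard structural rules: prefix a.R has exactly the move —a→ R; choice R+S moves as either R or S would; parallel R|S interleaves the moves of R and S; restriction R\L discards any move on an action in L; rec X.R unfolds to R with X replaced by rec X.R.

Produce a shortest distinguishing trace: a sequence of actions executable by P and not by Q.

a

Reachable graph of P (3 states):
  s0 = rec X. (b.c.b.X + a.(c.0)\{b,d})\{c} → ··a··> s1, ··b··> s2
  s1 = (c.0)\{b,d}\{c} → ·
  s2 = (c.b.(rec X. (b.c.b.X + a.(c.0)\{b,d})\{c}))\{c} → ·
Reachable graph of Q (3 states):
  t0 = rec X. (b.c.b.X + b.(c.0)\{b,d})\{c} → ··b··> t1, ··b··> t2
  t1 = (c.0)\{b,d}\{c} → ·
  t2 = (c.b.(rec X. (b.c.b.X + b.(c.0)\{b,d})\{c}))\{c} → ·
Executing a from P (initial set {s0}):
  [1] a ⇒ {s1}
  — P admits the full trace.
Executing a from Q (initial set {t0}):
  [1] a ⇒ no successor for Q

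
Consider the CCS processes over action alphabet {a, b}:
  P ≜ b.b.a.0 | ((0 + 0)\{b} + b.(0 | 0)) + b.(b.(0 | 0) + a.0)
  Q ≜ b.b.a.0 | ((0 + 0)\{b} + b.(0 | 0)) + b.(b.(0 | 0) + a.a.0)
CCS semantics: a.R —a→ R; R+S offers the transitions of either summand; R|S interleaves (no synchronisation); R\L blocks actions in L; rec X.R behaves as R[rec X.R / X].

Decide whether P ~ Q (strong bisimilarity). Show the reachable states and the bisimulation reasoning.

P's transition system — 11 states:
  u0 = b.b.a.0 | ((0 + 0)\{b} + b.(0 | 0)) + b.(b.(0 | 0) + a.0) ⊢ --b--▸ u1, --b--▸ u2, --b--▸ u3
  u1 = b.(0 | 0) + a.0 ⊢ --a--▸ u4, --b--▸ u5
  u2 = b.a.0 | ((0 + 0)\{b} + b.(0 | 0)) ⊢ --b--▸ u6, --b--▸ u7
  u3 = b.b.a.0 | (0 | 0) ⊢ --b--▸ u7
  u4 = 0 ⊢ (no moves)
  u5 = 0 | 0 ⊢ (no moves)
  u6 = a.0 | ((0 + 0)\{b} + b.(0 | 0)) ⊢ --a--▸ u8, --b--▸ u9
  u7 = b.a.0 | (0 | 0) ⊢ --b--▸ u9
  u8 = 0 | ((0 + 0)\{b} + b.(0 | 0)) ⊢ --b--▸ u10
  u9 = a.0 | (0 | 0) ⊢ --a--▸ u10
  u10 = 0 | (0 | 0) ⊢ (no moves)
Q's transition system — 12 states:
  v0 = b.b.a.0 | ((0 + 0)\{b} + b.(0 | 0)) + b.(b.(0 | 0) + a.a.0) ⊢ --b--▸ v1, --b--▸ v2, --b--▸ v3
  v1 = b.(0 | 0) + a.a.0 ⊢ --a--▸ v4, --b--▸ v5
  v2 = b.a.0 | ((0 + 0)\{b} + b.(0 | 0)) ⊢ --b--▸ v6, --b--▸ v7
  v3 = b.b.a.0 | (0 | 0) ⊢ --b--▸ v7
  v4 = a.0 ⊢ --a--▸ v8
  v5 = 0 | 0 ⊢ (no moves)
  v6 = a.0 | ((0 + 0)\{b} + b.(0 | 0)) ⊢ --a--▸ v9, --b--▸ v10
  v7 = b.a.0 | (0 | 0) ⊢ --b--▸ v10
  v8 = 0 ⊢ (no moves)
  v9 = 0 | ((0 + 0)\{b} + b.(0 | 0)) ⊢ --b--▸ v11
  v10 = a.0 | (0 | 0) ⊢ --a--▸ v11
  v11 = 0 | (0 | 0) ⊢ (no moves)
Bisimilarity quotient blocks:
  B0 = {u0}
  B1 = {u2, v2}
  B2 = {u7, v7}
  B3 = {u9, v10, v4}
  B4 = {u10, u4, u5, v11, v5, v8}
  B5 = {u6, v6}
  B6 = {u8, v9}
  B7 = {u3, v3}
  B8 = {u1}
  B9 = {v0}
  B10 = {v1}
u0 ∈ B0, v0 ∈ B9 → different blocks

not bisimilar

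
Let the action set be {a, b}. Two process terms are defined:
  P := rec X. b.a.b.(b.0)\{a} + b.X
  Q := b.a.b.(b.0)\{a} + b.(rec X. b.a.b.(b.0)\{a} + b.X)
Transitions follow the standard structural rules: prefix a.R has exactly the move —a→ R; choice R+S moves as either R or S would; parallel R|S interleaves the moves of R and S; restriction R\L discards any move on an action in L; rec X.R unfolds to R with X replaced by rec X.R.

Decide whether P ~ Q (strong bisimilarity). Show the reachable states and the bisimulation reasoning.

P's transition system — 5 states:
  p0 = rec X. b.a.b.(b.0)\{a} + b.X ⊢ ··b··> p0, ··b··> p1
  p1 = a.b.(b.0)\{a} ⊢ ··a··> p2
  p2 = b.(b.0)\{a} ⊢ ··b··> p3
  p3 = (b.0)\{a} ⊢ ··b··> p4
  p4 = 0\{a} ⊢ (no moves)
Q's transition system — 6 states:
  q0 = b.a.b.(b.0)\{a} + b.(rec X. b.a.b.(b.0)\{a} + b.X) ⊢ ··b··> q1, ··b··> q2
  q1 = a.b.(b.0)\{a} ⊢ ··a··> q3
  q2 = rec X. b.a.b.(b.0)\{a} + b.X ⊢ ··b··> q1, ··b··> q2
  q3 = b.(b.0)\{a} ⊢ ··b··> q4
  q4 = (b.0)\{a} ⊢ ··b··> q5
  q5 = 0\{a} ⊢ (no moves)
Coarsest stable partition (strong bisimilarity classes):
  B0 = {p0, q0, q2}
  B1 = {p1, q1}
  B2 = {p2, q3}
  B3 = {p3, q4}
  B4 = {p4, q5}
p0 ∈ B0, q0 ∈ B0 → same block

YES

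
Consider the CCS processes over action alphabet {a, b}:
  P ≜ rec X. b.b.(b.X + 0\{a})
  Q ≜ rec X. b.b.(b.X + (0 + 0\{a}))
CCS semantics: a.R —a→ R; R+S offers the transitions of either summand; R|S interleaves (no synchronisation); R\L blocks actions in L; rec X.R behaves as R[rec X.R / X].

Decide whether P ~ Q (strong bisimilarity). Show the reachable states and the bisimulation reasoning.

LTS(P): 3 reachable states
  s0 = rec X. b.b.(b.X + 0\{a}) has moves =b=> s1
  s1 = b.(b.(rec X. b.b.(b.X + 0\{a})) + 0\{a}) has moves =b=> s2
  s2 = b.(rec X. b.b.(b.X + 0\{a})) + 0\{a} has moves =b=> s0
LTS(Q): 3 reachable states
  t0 = rec X. b.b.(b.X + (0 + 0\{a})) has moves =b=> t1
  t1 = b.(b.(rec X. b.b.(b.X + (0 + 0\{a}))) + (0 + 0\{a})) has moves =b=> t2
  t2 = b.(rec X. b.b.(b.X + (0 + 0\{a}))) + (0 + 0\{a}) has moves =b=> t0
Coarsest stable partition (strong bisimilarity classes):
  B0 = {s0, s1, s2, t0, t1, t2}
s0 ∈ B0, t0 ∈ B0 → same block

YES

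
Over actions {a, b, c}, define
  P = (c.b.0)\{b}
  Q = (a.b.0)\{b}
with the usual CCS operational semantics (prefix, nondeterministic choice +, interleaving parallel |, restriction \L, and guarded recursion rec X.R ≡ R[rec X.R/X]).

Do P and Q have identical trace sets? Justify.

NO — witness ⟨c⟩

P's transition system — 2 states:
  u0 = (c.b.0)\{b} has moves —c→ u1
  u1 = (b.0)\{b} has moves stopped
Q's transition system — 2 states:
  v0 = (a.b.0)\{b} has moves —a→ v1
  v1 = (b.0)\{b} has moves stopped
Trace ⟨c⟩ through P, begin at {u0}:
  after c @ step 1: {u1}
  — P admits the full trace.
Trace ⟨c⟩ through Q, begin at {v0}:
  after c @ step 1: ∅  — Q cannot continue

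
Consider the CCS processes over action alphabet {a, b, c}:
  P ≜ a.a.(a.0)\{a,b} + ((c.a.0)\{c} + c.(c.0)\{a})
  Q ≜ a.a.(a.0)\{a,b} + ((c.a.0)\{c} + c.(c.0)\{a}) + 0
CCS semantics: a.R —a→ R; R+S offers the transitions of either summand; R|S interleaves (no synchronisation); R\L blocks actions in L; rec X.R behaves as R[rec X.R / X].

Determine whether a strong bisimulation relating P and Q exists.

bisimilar

P's transition system — 5 states:
  p0 = a.a.(a.0)\{a,b} + ((c.a.0)\{c} + c.(c.0)\{a}) ⊢ --a--▸ p1, --c--▸ p2
  p1 = a.(a.0)\{a,b} ⊢ --a--▸ p3
  p2 = (c.0)\{a} ⊢ --c--▸ p4
  p3 = (a.0)\{a,b} ⊢ stopped
  p4 = 0\{a} ⊢ stopped
Q's transition system — 5 states:
  q0 = a.a.(a.0)\{a,b} + ((c.a.0)\{c} + c.(c.0)\{a}) + 0 ⊢ --a--▸ q1, --c--▸ q2
  q1 = a.(a.0)\{a,b} ⊢ --a--▸ q3
  q2 = (c.0)\{a} ⊢ --c--▸ q4
  q3 = (a.0)\{a,b} ⊢ stopped
  q4 = 0\{a} ⊢ stopped
Partition-refinement fixed point:
  B0 = {p0, q0}
  B1 = {p2, q2}
  B2 = {p3, p4, q3, q4}
  B3 = {p1, q1}
p0 ∈ B0, q0 ∈ B0 → same block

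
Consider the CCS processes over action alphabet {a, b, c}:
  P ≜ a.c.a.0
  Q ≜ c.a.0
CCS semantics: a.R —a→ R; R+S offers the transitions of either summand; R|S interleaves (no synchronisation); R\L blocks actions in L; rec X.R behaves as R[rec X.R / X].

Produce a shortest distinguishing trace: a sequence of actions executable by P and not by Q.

Reachable graph of P (4 states):
  u0 = a.c.a.0 ⊢ ··a··> u1
  u1 = c.a.0 ⊢ ··c··> u2
  u2 = a.0 ⊢ ··a··> u3
  u3 = 0 ⊢ (no moves)
Reachable graph of Q (3 states):
  v0 = c.a.0 ⊢ ··c··> v1
  v1 = a.0 ⊢ ··a··> v2
  v2 = 0 ⊢ (no moves)
Trace ⟨a⟩ through P, begin at {u0}:
  after a @ step 1: {u1}
  P completes σ.
Trace ⟨a⟩ through Q, begin at {v0}:
  after a @ step 1: ∅ (Q stuck)

a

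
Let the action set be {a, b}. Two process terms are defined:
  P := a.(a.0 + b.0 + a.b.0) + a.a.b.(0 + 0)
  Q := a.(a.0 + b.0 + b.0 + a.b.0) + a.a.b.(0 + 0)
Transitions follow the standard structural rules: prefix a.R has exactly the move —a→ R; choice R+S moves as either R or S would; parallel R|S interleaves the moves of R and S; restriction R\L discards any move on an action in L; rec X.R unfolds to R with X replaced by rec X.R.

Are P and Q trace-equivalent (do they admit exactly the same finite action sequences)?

Reachable graph of P (7 states):
  m0 = a.(a.0 + b.0 + a.b.0) + a.a.b.(0 + 0) ⊢ -a-> m1, -a-> m2
  m1 = a.0 + b.0 + a.b.0 ⊢ -a-> m3, -a-> m4, -b-> m3
  m2 = a.b.(0 + 0) ⊢ -a-> m5
  m3 = 0 ⊢ (no moves)
  m4 = b.0 ⊢ -b-> m3
  m5 = b.(0 + 0) ⊢ -b-> m6
  m6 = 0 + 0 ⊢ (no moves)
Reachable graph of Q (7 states):
  n0 = a.(a.0 + b.0 + b.0 + a.b.0) + a.a.b.(0 + 0) ⊢ -a-> n1, -a-> n2
  n1 = a.0 + b.0 + b.0 + a.b.0 ⊢ -a-> n3, -a-> n4, -b-> n3
  n2 = a.b.(0 + 0) ⊢ -a-> n5
  n3 = 0 ⊢ (no moves)
  n4 = b.0 ⊢ -b-> n3
  n5 = b.(0 + 0) ⊢ -b-> n6
  n6 = 0 + 0 ⊢ (no moves)
Bisimilarity quotient blocks:
  B0 = {m0, n0}
  B1 = {m2, n2}
  B2 = {m4, m5, n4, n5}
  B3 = {m3, m6, n3, n6}
  B4 = {m1, n1}
m0 ∈ B0, n0 ∈ B0 → same block
Bisimilar ⇒ trace-equivalent.

trace-equivalent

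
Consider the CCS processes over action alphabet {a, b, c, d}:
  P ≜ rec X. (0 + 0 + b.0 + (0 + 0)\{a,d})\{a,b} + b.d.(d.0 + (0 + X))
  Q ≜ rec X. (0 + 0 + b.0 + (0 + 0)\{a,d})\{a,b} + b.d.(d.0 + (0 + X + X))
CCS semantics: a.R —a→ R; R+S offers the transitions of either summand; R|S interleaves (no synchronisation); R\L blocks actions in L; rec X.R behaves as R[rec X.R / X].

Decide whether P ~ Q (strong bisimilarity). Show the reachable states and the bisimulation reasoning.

YES

Reachable graph of P (4 states):
  u0 = rec X. (0 + 0 + b.0 + (0 + 0)\{a,d})\{a,b} + b.d.(d.0 + (0 + X)) | --b--▸ u1
  u1 = d.(d.0 + (0 + (rec X. (0 + 0 + b.0 + (0 + 0)\{a,d})\{a,b} + b.d.(d.0 + (0 + X))))) | --d--▸ u2
  u2 = d.0 + (0 + (rec X. (0 + 0 + b.0 + (0 + 0)\{a,d})\{a,b} + b.d.(d.0 + (0 + X)))) | --b--▸ u1, --d--▸ u3
  u3 = 0 | ·
Reachable graph of Q (4 states):
  v0 = rec X. (0 + 0 + b.0 + (0 + 0)\{a,d})\{a,b} + b.d.(d.0 + (0 + X + X)) | --b--▸ v1
  v1 = d.(d.0 + (0 + (rec X. (0 + 0 + b.0 + (0 + 0)\{a,d})\{a,b} + b.d.(d.0 + (0 + X + X))) + (rec X. (0 + 0 + b.0 + (0 + 0)\{a,d})\{a,b} + b.d.(d.0 + (0 + X + X))))) | --d--▸ v2
  v2 = d.0 + (0 + (rec X. (0 + 0 + b.0 + (0 + 0)\{a,d})\{a,b} + b.d.(d.0 + (0 + X + X))) + (rec X. (0 + 0 + b.0 + (0 + 0)\{a,d})\{a,b} + b.d.(d.0 + (0 + X + X)))) | --b--▸ v1, --d--▸ v3
  v3 = 0 | ·
Coarsest stable partition (strong bisimilarity classes):
  B0 = {u0, v0}
  B1 = {u1, v1}
  B2 = {u2, v2}
  B3 = {u3, v3}
u0 ∈ B0, v0 ∈ B0 → same block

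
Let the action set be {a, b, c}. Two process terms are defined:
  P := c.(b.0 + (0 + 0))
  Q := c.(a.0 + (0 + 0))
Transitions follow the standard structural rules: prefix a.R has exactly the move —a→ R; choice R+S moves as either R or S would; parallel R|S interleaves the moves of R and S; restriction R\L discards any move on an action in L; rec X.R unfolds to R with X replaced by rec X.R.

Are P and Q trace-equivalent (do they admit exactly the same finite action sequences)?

LTS(P): 3 reachable states
  p0 = c.(b.0 + (0 + 0)) :: =c=> p1
  p1 = b.0 + (0 + 0) :: =b=> p2
  p2 = 0 :: ∅
LTS(Q): 3 reachable states
  q0 = c.(a.0 + (0 + 0)) :: =c=> q1
  q1 = a.0 + (0 + 0) :: =a=> q2
  q2 = 0 :: ∅
Trace ⟨cb⟩ through P, begin at {p0}:
  step 1 (c): {p1}
  step 2 (b): {p2}
  — P admits the full trace.
Trace ⟨cb⟩ through Q, begin at {q0}:
  step 1 (c): {q1}
  step 2 (b): no successor for Q

traces(P) ≠ traces(Q) — witness ⟨cb⟩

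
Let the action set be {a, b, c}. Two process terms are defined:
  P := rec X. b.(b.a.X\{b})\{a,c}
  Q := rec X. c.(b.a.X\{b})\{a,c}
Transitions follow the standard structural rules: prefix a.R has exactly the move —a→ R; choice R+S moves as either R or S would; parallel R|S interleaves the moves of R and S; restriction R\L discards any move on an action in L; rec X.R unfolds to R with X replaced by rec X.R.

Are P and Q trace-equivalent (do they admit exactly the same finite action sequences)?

Reachable graph of P (3 states):
  p0 = rec X. b.(b.a.X\{b})\{a,c} ⊢ =b=> p1
  p1 = (b.a.(rec X. b.(b.a.X\{b})\{a,c})\{b})\{a,c} ⊢ =b=> p2
  p2 = (a.(rec X. b.(b.a.X\{b})\{a,c})\{b})\{a,c} ⊢ ·
Reachable graph of Q (3 states):
  q0 = rec X. c.(b.a.X\{b})\{a,c} ⊢ =c=> q1
  q1 = (b.a.(rec X. c.(b.a.X\{b})\{a,c})\{b})\{a,c} ⊢ =b=> q2
  q2 = (a.(rec X. c.(b.a.X\{b})\{a,c})\{b})\{a,c} ⊢ ·
Executing b from P (initial set {p0}):
  step 1 (b): {p1}
  ✓ P
Executing b from Q (initial set {q0}):
  step 1 (b): ∅ (Q stuck)

traces(P) ≠ traces(Q) — witness ⟨b⟩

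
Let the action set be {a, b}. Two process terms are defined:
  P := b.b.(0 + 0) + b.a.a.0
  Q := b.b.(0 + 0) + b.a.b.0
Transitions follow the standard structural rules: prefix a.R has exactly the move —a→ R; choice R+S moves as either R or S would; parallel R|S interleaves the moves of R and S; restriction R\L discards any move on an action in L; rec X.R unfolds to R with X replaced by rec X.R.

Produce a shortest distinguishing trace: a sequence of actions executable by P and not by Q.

baa

LTS(P): 6 reachable states
  s0 = b.b.(0 + 0) + b.a.a.0 → -b-> s1, -b-> s2
  s1 = a.a.0 → -a-> s3
  s2 = b.(0 + 0) → -b-> s4
  s3 = a.0 → -a-> s5
  s4 = 0 + 0 → ∅
  s5 = 0 → ∅
LTS(Q): 6 reachable states
  t0 = b.b.(0 + 0) + b.a.b.0 → -b-> t1, -b-> t2
  t1 = a.b.0 → -a-> t3
  t2 = b.(0 + 0) → -b-> t4
  t3 = b.0 → -b-> t5
  t4 = 0 + 0 → ∅
  t5 = 0 → ∅
Trace ⟨baa⟩ through P, begin at {s0}:
  step 1 (b): {s1, s2}
  step 2 (a): {s3}
  step 3 (a): {s5}
  P completes σ.
Trace ⟨baa⟩ through Q, begin at {t0}:
  step 1 (b): {t1, t2}
  step 2 (a): {t3}
  step 3 (a): ∅ (Q stuck)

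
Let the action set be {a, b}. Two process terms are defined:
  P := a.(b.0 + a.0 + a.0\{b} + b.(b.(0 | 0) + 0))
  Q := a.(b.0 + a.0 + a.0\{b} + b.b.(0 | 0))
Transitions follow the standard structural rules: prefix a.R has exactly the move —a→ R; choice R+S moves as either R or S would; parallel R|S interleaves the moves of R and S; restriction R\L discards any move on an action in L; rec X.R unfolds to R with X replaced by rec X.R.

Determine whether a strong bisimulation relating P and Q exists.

P ~ Q

P's transition system — 6 states:
  p0 = a.(b.0 + a.0 + a.0\{b} + b.(b.(0 | 0) + 0)) → --a--▸ p1
  p1 = b.0 + a.0 + a.0\{b} + b.(b.(0 | 0) + 0) → --a--▸ p2, --a--▸ p3, --b--▸ p2, --b--▸ p4
  p2 = 0 → ·
  p3 = 0\{b} → ·
  p4 = b.(0 | 0) + 0 → --b--▸ p5
  p5 = 0 | 0 → ·
Q's transition system — 6 states:
  q0 = a.(b.0 + a.0 + a.0\{b} + b.b.(0 | 0)) → --a--▸ q1
  q1 = b.0 + a.0 + a.0\{b} + b.b.(0 | 0) → --a--▸ q2, --a--▸ q3, --b--▸ q2, --b--▸ q4
  q2 = 0 → ·
  q3 = 0\{b} → ·
  q4 = b.(0 | 0) → --b--▸ q5
  q5 = 0 | 0 → ·
Partition-refinement fixed point:
  B0 = {p0, q0}
  B1 = {p1, q1}
  B2 = {p2, p3, p5, q2, q3, q5}
  B3 = {p4, q4}
p0 ∈ B0, q0 ∈ B0 → same block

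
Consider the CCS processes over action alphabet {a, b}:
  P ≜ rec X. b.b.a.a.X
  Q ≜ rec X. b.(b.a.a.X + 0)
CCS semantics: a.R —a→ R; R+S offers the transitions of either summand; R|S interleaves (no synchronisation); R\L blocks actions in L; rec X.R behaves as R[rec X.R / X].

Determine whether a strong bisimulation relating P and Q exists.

P's transition system — 4 states:
  s0 = rec X. b.b.a.a.X has moves --b--▸ s1
  s1 = b.a.a.(rec X. b.b.a.a.X) has moves --b--▸ s2
  s2 = a.a.(rec X. b.b.a.a.X) has moves --a--▸ s3
  s3 = a.(rec X. b.b.a.a.X) has moves --a--▸ s0
Q's transition system — 4 states:
  t0 = rec X. b.(b.a.a.X + 0) has moves --b--▸ t1
  t1 = b.a.a.(rec X. b.(b.a.a.X + 0)) + 0 has moves --b--▸ t2
  t2 = a.a.(rec X. b.(b.a.a.X + 0)) has moves --a--▸ t3
  t3 = a.(rec X. b.(b.a.a.X + 0)) has moves --a--▸ t0
Bisimilarity quotient blocks:
  B0 = {s0, t0}
  B1 = {s1, t1}
  B2 = {s2, t2}
  B3 = {s3, t3}
s0 ∈ B0, t0 ∈ B0 → same block

YES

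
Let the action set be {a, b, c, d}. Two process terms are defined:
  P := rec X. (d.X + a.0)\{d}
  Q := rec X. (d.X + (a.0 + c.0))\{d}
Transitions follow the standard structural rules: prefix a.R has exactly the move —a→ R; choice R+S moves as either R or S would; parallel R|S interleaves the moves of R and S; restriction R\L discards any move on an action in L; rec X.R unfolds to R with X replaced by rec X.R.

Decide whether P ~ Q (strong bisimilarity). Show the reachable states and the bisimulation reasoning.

NO

LTS(P): 2 reachable states
  m0 = rec X. (d.X + a.0)\{d} → —a→ m1
  m1 = 0\{d} → stopped
LTS(Q): 2 reachable states
  n0 = rec X. (d.X + (a.0 + c.0))\{d} → —a→ n1, —c→ n1
  n1 = 0\{d} → stopped
Coarsest stable partition (strong bisimilarity classes):
  B0 = {m0}
  B1 = {m1, n1}
  B2 = {n0}
m0 ∈ B0, n0 ∈ B2 → different blocks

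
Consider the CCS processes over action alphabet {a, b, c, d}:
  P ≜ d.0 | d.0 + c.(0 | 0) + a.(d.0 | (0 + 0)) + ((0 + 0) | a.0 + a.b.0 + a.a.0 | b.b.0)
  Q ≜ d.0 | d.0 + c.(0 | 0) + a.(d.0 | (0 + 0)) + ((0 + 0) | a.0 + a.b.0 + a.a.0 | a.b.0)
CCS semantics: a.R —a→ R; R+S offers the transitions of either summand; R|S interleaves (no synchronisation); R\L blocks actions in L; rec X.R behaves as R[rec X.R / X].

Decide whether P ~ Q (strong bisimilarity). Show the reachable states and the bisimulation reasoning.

P's transition system — 16 states:
  p0 = d.0 | d.0 + c.(0 | 0) + a.(d.0 | (0 + 0)) + ((0 + 0) | a.0 + a.b.0 + a.a.0 | b.b.0) | -a-> p1, -a-> p2, -a-> p3, -a-> p4, -b-> p5, -c-> p6, -d-> p7, -d-> p8
  p1 = (0 + 0) | 0 | (no moves)
  p2 = a.0 | b.b.0 | -a-> p9, -b-> p10
  p3 = b.0 | -b-> p11
  p4 = d.0 | (0 + 0) | -d-> p12
  p5 = a.a.0 | b.0 | -a-> p10, -b-> p13
  p6 = 0 | 0 | (no moves)
  p7 = 0 | d.0 | -d-> p6
  p8 = d.0 | 0 | -d-> p6
  p9 = 0 | b.b.0 | -b-> p14
  p10 = a.0 | b.0 | -a-> p14, -b-> p15
  p11 = 0 | (no moves)
  p12 = 0 | (0 + 0) | (no moves)
  p13 = a.a.0 | 0 | -a-> p15
  p14 = 0 | b.0 | -b-> p6
  p15 = a.0 | 0 | -a-> p6
Q's transition system — 16 states:
  q0 = d.0 | d.0 + c.(0 | 0) + a.(d.0 | (0 + 0)) + ((0 + 0) | a.0 + a.b.0 + a.a.0 | a.b.0) | -a-> q1, -a-> q2, -a-> q3, -a-> q4, -a-> q5, -c-> q6, -d-> q7, -d-> q8
  q1 = (0 + 0) | 0 | (no moves)
  q2 = a.0 | a.b.0 | -a-> q10, -a-> q9
  q3 = a.a.0 | b.0 | -a-> q10, -b-> q11
  q4 = b.0 | -b-> q12
  q5 = d.0 | (0 + 0) | -d-> q13
  q6 = 0 | 0 | (no moves)
  q7 = 0 | d.0 | -d-> q6
  q8 = d.0 | 0 | -d-> q6
  q9 = 0 | a.b.0 | -a-> q14
  q10 = a.0 | b.0 | -a-> q14, -b-> q15
  q11 = a.a.0 | 0 | -a-> q15
  q12 = 0 | (no moves)
  q13 = 0 | (0 + 0) | (no moves)
  q14 = 0 | b.0 | -b-> q6
  q15 = a.0 | 0 | -a-> q6
Partition-refinement fixed point:
  B0 = {p0}
  B1 = {p4, p7, p8, q5, q7, q8}
  B2 = {p1, p11, p12, p6, q1, q12, q13, q6}
  B3 = {p14, p3, q14, q4}
  B4 = {p5, q3}
  B5 = {p10, q10}
  B6 = {p15, q15}
  B7 = {p13, q11}
  B8 = {p2}
  B9 = {p9}
  B10 = {q0}
  B11 = {q2}
  B12 = {q9}
p0 ∈ B0, q0 ∈ B10 → different blocks

NO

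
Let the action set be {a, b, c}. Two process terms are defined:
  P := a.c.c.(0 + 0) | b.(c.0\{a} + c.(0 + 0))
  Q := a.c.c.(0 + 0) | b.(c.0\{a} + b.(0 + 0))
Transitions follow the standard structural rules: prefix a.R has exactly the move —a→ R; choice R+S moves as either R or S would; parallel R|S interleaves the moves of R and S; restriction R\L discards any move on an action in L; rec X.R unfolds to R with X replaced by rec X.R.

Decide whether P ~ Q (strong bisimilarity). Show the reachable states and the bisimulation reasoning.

LTS(P): 16 reachable states
  u0 = a.c.c.(0 + 0) | b.(c.0\{a} + c.(0 + 0)) | --a--▸ u1, --b--▸ u2
  u1 = c.c.(0 + 0) | b.(c.0\{a} + c.(0 + 0)) | --b--▸ u3, --c--▸ u4
  u2 = a.c.c.(0 + 0) | (c.0\{a} + c.(0 + 0)) | --a--▸ u3, --c--▸ u5, --c--▸ u6
  u3 = c.c.(0 + 0) | (c.0\{a} + c.(0 + 0)) | --c--▸ u7, --c--▸ u8, --c--▸ u9
  u4 = c.(0 + 0) | b.(c.0\{a} + c.(0 + 0)) | --b--▸ u7, --c--▸ u10
  u5 = a.c.c.(0 + 0) | (0 + 0) | --a--▸ u8
  u6 = a.c.c.(0 + 0) | 0\{a} | --a--▸ u9
  u7 = c.(0 + 0) | (c.0\{a} + c.(0 + 0)) | --c--▸ u11, --c--▸ u12, --c--▸ u13
  u8 = c.c.(0 + 0) | (0 + 0) | --c--▸ u12
  u9 = c.c.(0 + 0) | 0\{a} | --c--▸ u13
  u10 = (0 + 0) | b.(c.0\{a} + c.(0 + 0)) | --b--▸ u11
  u11 = (0 + 0) | (c.0\{a} + c.(0 + 0)) | --c--▸ u14, --c--▸ u15
  u12 = c.(0 + 0) | (0 + 0) | --c--▸ u14
  u13 = c.(0 + 0) | 0\{a} | --c--▸ u15
  u14 = (0 + 0) | (0 + 0) | (no moves)
  u15 = (0 + 0) | 0\{a} | (no moves)
LTS(Q): 16 reachable states
  v0 = a.c.c.(0 + 0) | b.(c.0\{a} + b.(0 + 0)) | --a--▸ v1, --b--▸ v2
  v1 = c.c.(0 + 0) | b.(c.0\{a} + b.(0 + 0)) | --b--▸ v3, --c--▸ v4
  v2 = a.c.c.(0 + 0) | (c.0\{a} + b.(0 + 0)) | --a--▸ v3, --b--▸ v5, --c--▸ v6
  v3 = c.c.(0 + 0) | (c.0\{a} + b.(0 + 0)) | --b--▸ v7, --c--▸ v8, --c--▸ v9
  v4 = c.(0 + 0) | b.(c.0\{a} + b.(0 + 0)) | --b--▸ v8, --c--▸ v10
  v5 = a.c.c.(0 + 0) | (0 + 0) | --a--▸ v7
  v6 = a.c.c.(0 + 0) | 0\{a} | --a--▸ v9
  v7 = c.c.(0 + 0) | (0 + 0) | --c--▸ v11
  v8 = c.(0 + 0) | (c.0\{a} + b.(0 + 0)) | --b--▸ v11, --c--▸ v12, --c--▸ v13
  v9 = c.c.(0 + 0) | 0\{a} | --c--▸ v13
  v10 = (0 + 0) | b.(c.0\{a} + b.(0 + 0)) | --b--▸ v12
  v11 = c.(0 + 0) | (0 + 0) | --c--▸ v14
  v12 = (0 + 0) | (c.0\{a} + b.(0 + 0)) | --b--▸ v14, --c--▸ v15
  v13 = c.(0 + 0) | 0\{a} | --c--▸ v15
  v14 = (0 + 0) | (0 + 0) | (no moves)
  v15 = (0 + 0) | 0\{a} | (no moves)
Bisimilarity quotient blocks:
  B0 = {u0}
  B1 = {u2}
  B2 = {u5, u6, v5, v6}
  B3 = {u7, u8, u9, v7, v9}
  B4 = {u11, u12, u13, v11, v13}
  B5 = {u14, u15, v14, v15}
  B6 = {u3}
  B7 = {u1}
  B8 = {u4}
  B9 = {u10}
  B10 = {v0}
  B11 = {v1}
  B12 = {v4}
  B13 = {v10}
  B14 = {v12}
  B15 = {v8}
  B16 = {v3}
  B17 = {v2}
u0 ∈ B0, v0 ∈ B10 → different blocks

P ≁ Q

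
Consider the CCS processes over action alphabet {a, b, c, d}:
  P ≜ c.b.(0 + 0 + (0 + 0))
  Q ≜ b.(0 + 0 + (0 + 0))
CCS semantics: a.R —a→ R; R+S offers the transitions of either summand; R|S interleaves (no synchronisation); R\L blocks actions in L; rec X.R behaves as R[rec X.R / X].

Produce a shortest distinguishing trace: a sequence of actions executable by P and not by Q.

c

LTS(P): 3 reachable states
  u0 = c.b.(0 + 0 + (0 + 0)) :: —c→ u1
  u1 = b.(0 + 0 + (0 + 0)) :: —b→ u2
  u2 = 0 + 0 + (0 + 0) :: (no moves)
LTS(Q): 2 reachable states
  v0 = b.(0 + 0 + (0 + 0)) :: —b→ v1
  v1 = 0 + 0 + (0 + 0) :: (no moves)
Trace ⟨c⟩ through P, begin at {u0}:
  after c @ step 1: {u1}
  — P admits the full trace.
Trace ⟨c⟩ through Q, begin at {v0}:
  after c @ step 1: ∅  — Q cannot continue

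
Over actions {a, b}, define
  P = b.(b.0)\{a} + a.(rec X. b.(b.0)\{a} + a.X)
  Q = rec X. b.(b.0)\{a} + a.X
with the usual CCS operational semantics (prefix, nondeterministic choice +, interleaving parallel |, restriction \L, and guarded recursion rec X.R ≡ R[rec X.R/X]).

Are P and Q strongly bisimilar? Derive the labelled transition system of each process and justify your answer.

YES

Reachable graph of P (4 states):
  s0 = b.(b.0)\{a} + a.(rec X. b.(b.0)\{a} + a.X) | =a=> s1, =b=> s2
  s1 = rec X. b.(b.0)\{a} + a.X | =a=> s1, =b=> s2
  s2 = (b.0)\{a} | =b=> s3
  s3 = 0\{a} | deadlocked
Reachable graph of Q (3 states):
  t0 = rec X. b.(b.0)\{a} + a.X | =a=> t0, =b=> t1
  t1 = (b.0)\{a} | =b=> t2
  t2 = 0\{a} | deadlocked
Partition-refinement fixed point:
  B0 = {s0, s1, t0}
  B1 = {s2, t1}
  B2 = {s3, t2}
s0 ∈ B0, t0 ∈ B0 → same block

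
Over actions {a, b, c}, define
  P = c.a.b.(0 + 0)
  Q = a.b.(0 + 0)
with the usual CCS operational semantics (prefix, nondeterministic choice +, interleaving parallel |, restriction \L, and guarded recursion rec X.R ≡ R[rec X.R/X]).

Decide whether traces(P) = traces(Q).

NO — witness ⟨c⟩

P's transition system — 4 states:
  s0 = c.a.b.(0 + 0) :: —c→ s1
  s1 = a.b.(0 + 0) :: —a→ s2
  s2 = b.(0 + 0) :: —b→ s3
  s3 = 0 + 0 :: deadlocked
Q's transition system — 3 states:
  t0 = a.b.(0 + 0) :: —a→ t1
  t1 = b.(0 + 0) :: —b→ t2
  t2 = 0 + 0 :: deadlocked
Executing c from P (initial set {s0}):
  [1] c ⇒ {s1}
  — P admits the full trace.
Executing c from Q (initial set {t0}):
  [1] c ⇒ ∅ (Q stuck)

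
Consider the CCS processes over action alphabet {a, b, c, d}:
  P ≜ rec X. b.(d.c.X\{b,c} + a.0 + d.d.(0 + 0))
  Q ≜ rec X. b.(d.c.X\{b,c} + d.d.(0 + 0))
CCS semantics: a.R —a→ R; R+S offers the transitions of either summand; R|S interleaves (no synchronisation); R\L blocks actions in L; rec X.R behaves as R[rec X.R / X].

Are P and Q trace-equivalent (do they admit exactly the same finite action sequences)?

P's transition system — 7 states:
  p0 = rec X. b.(d.c.X\{b,c} + a.0 + d.d.(0 + 0)) has moves -b-> p1
  p1 = d.c.(rec X. b.(d.c.X\{b,c} + a.0 + d.d.(0 + 0)))\{b,c} + a.0 + d.d.(0 + 0) has moves -a-> p2, -d-> p3, -d-> p4
  p2 = 0 has moves (no moves)
  p3 = c.(rec X. b.(d.c.X\{b,c} + a.0 + d.d.(0 + 0)))\{b,c} has moves -c-> p5
  p4 = d.(0 + 0) has moves -d-> p6
  p5 = (rec X. b.(d.c.X\{b,c} + a.0 + d.d.(0 + 0)))\{b,c} has moves (no moves)
  p6 = 0 + 0 has moves (no moves)
Q's transition system — 6 states:
  q0 = rec X. b.(d.c.X\{b,c} + d.d.(0 + 0)) has moves -b-> q1
  q1 = d.c.(rec X. b.(d.c.X\{b,c} + d.d.(0 + 0)))\{b,c} + d.d.(0 + 0) has moves -d-> q2, -d-> q3
  q2 = c.(rec X. b.(d.c.X\{b,c} + d.d.(0 + 0)))\{b,c} has moves -c-> q4
  q3 = d.(0 + 0) has moves -d-> q5
  q4 = (rec X. b.(d.c.X\{b,c} + d.d.(0 + 0)))\{b,c} has moves (no moves)
  q5 = 0 + 0 has moves (no moves)
Executing ba from P (initial set {p0}):
  after b @ step 1: {p1}
  after a @ step 2: {p2}
  P completes σ.
Executing ba from Q (initial set {q0}):
  after b @ step 1: {q1}
  after a @ step 2: no successor for Q

NO — witness ⟨ba⟩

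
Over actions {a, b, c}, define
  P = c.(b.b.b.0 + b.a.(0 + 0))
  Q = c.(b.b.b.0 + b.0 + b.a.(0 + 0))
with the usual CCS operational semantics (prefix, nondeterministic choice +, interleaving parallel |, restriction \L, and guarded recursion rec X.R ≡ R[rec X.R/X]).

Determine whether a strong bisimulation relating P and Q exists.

Reachable graph of P (7 states):
  m0 = c.(b.b.b.0 + b.a.(0 + 0)) → =c=> m1
  m1 = b.b.b.0 + b.a.(0 + 0) → =b=> m2, =b=> m3
  m2 = a.(0 + 0) → =a=> m4
  m3 = b.b.0 → =b=> m5
  m4 = 0 + 0 → (no moves)
  m5 = b.0 → =b=> m6
  m6 = 0 → (no moves)
Reachable graph of Q (7 states):
  n0 = c.(b.b.b.0 + b.0 + b.a.(0 + 0)) → =c=> n1
  n1 = b.b.b.0 + b.0 + b.a.(0 + 0) → =b=> n2, =b=> n3, =b=> n4
  n2 = 0 → (no moves)
  n3 = a.(0 + 0) → =a=> n5
  n4 = b.b.0 → =b=> n6
  n5 = 0 + 0 → (no moves)
  n6 = b.0 → =b=> n2
Partition-refinement fixed point:
  B0 = {m0}
  B1 = {m1}
  B2 = {m3, n4}
  B3 = {m5, n6}
  B4 = {m4, m6, n2, n5}
  B5 = {m2, n3}
  B6 = {n0}
  B7 = {n1}
m0 ∈ B0, n0 ∈ B6 → different blocks

NO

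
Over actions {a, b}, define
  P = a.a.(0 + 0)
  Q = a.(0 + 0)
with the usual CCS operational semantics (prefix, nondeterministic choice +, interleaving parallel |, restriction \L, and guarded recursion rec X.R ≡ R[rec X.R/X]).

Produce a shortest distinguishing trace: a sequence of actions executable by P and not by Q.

P's transition system — 3 states:
  u0 = a.a.(0 + 0) | -a-> u1
  u1 = a.(0 + 0) | -a-> u2
  u2 = 0 + 0 | (no moves)
Q's transition system — 2 states:
  v0 = a.(0 + 0) | -a-> v1
  v1 = 0 + 0 | (no moves)
Executing aa from P (initial set {u0}):
  [1] a ⇒ {u1}
  [2] a ⇒ {u2}
  — P admits the full trace.
Executing aa from Q (initial set {v0}):
  [1] a ⇒ {v1}
  [2] a ⇒ ∅  — Q cannot continue

aa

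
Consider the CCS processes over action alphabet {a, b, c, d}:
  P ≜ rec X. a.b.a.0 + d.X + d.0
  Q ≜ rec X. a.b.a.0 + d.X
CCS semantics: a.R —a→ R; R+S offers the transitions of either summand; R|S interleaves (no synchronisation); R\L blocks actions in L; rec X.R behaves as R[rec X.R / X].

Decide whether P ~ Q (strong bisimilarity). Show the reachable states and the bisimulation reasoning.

not bisimilar

Reachable graph of P (4 states):
  m0 = rec X. a.b.a.0 + d.X + d.0 | --a--▸ m1, --d--▸ m0, --d--▸ m2
  m1 = b.a.0 | --b--▸ m3
  m2 = 0 | (no moves)
  m3 = a.0 | --a--▸ m2
Reachable graph of Q (4 states):
  n0 = rec X. a.b.a.0 + d.X | --a--▸ n1, --d--▸ n0
  n1 = b.a.0 | --b--▸ n2
  n2 = a.0 | --a--▸ n3
  n3 = 0 | (no moves)
Bisimilarity quotient blocks:
  B0 = {m0}
  B1 = {m2, n3}
  B2 = {m1, n1}
  B3 = {m3, n2}
  B4 = {n0}
m0 ∈ B0, n0 ∈ B4 → different blocks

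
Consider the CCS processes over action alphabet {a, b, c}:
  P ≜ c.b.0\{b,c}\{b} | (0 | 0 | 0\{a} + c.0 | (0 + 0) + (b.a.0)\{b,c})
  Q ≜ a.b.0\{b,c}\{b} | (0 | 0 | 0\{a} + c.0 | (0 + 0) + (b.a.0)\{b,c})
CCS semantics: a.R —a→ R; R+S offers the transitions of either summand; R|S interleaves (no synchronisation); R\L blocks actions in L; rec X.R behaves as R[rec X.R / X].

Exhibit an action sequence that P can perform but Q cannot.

cb

LTS(P): 6 reachable states
  p0 = c.b.0\{b,c}\{b} | (0 | 0 | 0\{a} + c.0 | (0 + 0) + (b.a.0)\{b,c}) has moves —c→ p1, —c→ p2
  p1 = b.0\{b,c}\{b} | (0 | 0 | 0\{a} + c.0 | (0 + 0) + (b.a.0)\{b,c}) has moves —b→ p3, —c→ p4
  p2 = c.b.0\{b,c}\{b} | (0 | (0 + 0)) has moves —c→ p4
  p3 = 0\{b,c}\{b} | (0 | 0 | 0\{a} + c.0 | (0 + 0) + (b.a.0)\{b,c}) has moves —c→ p5
  p4 = b.0\{b,c}\{b} | (0 | (0 + 0)) has moves —b→ p5
  p5 = 0\{b,c}\{b} | (0 | (0 + 0)) has moves ·
LTS(Q): 6 reachable states
  q0 = a.b.0\{b,c}\{b} | (0 | 0 | 0\{a} + c.0 | (0 + 0) + (b.a.0)\{b,c}) has moves —a→ q1, —c→ q2
  q1 = b.0\{b,c}\{b} | (0 | 0 | 0\{a} + c.0 | (0 + 0) + (b.a.0)\{b,c}) has moves —b→ q3, —c→ q4
  q2 = a.b.0\{b,c}\{b} | (0 | (0 + 0)) has moves —a→ q4
  q3 = 0\{b,c}\{b} | (0 | 0 | 0\{a} + c.0 | (0 + 0) + (b.a.0)\{b,c}) has moves —c→ q5
  q4 = b.0\{b,c}\{b} | (0 | (0 + 0)) has moves —b→ q5
  q5 = 0\{b,c}\{b} | (0 | (0 + 0)) has moves ·
Executing cb from P (initial set {p0}):
  [1] c ⇒ {p1, p2}
  [2] b ⇒ {p3}
  P completes σ.
Executing cb from Q (initial set {q0}):
  [1] c ⇒ {q2}
  [2] b ⇒ ∅  — Q cannot continue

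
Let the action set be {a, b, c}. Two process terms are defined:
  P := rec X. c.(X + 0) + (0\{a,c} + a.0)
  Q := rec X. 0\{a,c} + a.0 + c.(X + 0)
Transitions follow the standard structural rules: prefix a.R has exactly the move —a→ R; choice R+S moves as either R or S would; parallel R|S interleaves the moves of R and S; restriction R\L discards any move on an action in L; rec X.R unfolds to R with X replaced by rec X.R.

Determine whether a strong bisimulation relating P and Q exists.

Reachable graph of P (3 states):
  s0 = rec X. c.(X + 0) + (0\{a,c} + a.0) has moves —a→ s1, —c→ s2
  s1 = 0 has moves (no moves)
  s2 = (rec X. c.(X + 0) + (0\{a,c} + a.0)) + 0 has moves —a→ s1, —c→ s2
Reachable graph of Q (3 states):
  t0 = rec X. 0\{a,c} + a.0 + c.(X + 0) has moves —a→ t1, —c→ t2
  t1 = 0 has moves (no moves)
  t2 = (rec X. 0\{a,c} + a.0 + c.(X + 0)) + 0 has moves —a→ t1, —c→ t2
Partition-refinement fixed point:
  B0 = {s0, s2, t0, t2}
  B1 = {s1, t1}
s0 ∈ B0, t0 ∈ B0 → same block

P ~ Q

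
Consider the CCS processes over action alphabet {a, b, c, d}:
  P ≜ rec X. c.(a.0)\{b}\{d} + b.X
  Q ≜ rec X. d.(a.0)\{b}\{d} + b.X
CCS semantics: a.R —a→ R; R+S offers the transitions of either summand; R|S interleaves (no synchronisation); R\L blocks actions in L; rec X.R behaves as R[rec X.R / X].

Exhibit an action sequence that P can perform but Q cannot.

c

LTS(P): 3 reachable states
  u0 = rec X. c.(a.0)\{b}\{d} + b.X ⊢ —b→ u0, —c→ u1
  u1 = (a.0)\{b}\{d} ⊢ —a→ u2
  u2 = 0\{b}\{d} ⊢ stopped
LTS(Q): 3 reachable states
  v0 = rec X. d.(a.0)\{b}\{d} + b.X ⊢ —b→ v0, —d→ v1
  v1 = (a.0)\{b}\{d} ⊢ —a→ v2
  v2 = 0\{b}\{d} ⊢ stopped
Trace ⟨c⟩ through P, begin at {u0}:
  step 1 (c): {u1}
  ✓ P
Trace ⟨c⟩ through Q, begin at {v0}:
  step 1 (c): ∅  — Q cannot continue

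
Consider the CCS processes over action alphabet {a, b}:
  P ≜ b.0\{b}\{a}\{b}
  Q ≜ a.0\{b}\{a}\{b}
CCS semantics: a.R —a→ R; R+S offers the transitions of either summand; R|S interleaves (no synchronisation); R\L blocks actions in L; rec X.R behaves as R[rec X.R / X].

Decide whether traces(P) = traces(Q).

trace-distinct — witness ⟨b⟩

Reachable graph of P (2 states):
  p0 = b.0\{b}\{a}\{b} :: —b→ p1
  p1 = 0\{b}\{a}\{b} :: ∅
Reachable graph of Q (2 states):
  q0 = a.0\{b}\{a}\{b} :: —a→ q1
  q1 = 0\{b}\{a}\{b} :: ∅
Executing b from P (initial set {p0}):
  after b @ step 1: {p1}
  ✓ P
Executing b from Q (initial set {q0}):
  after b @ step 1: ∅  — Q cannot continue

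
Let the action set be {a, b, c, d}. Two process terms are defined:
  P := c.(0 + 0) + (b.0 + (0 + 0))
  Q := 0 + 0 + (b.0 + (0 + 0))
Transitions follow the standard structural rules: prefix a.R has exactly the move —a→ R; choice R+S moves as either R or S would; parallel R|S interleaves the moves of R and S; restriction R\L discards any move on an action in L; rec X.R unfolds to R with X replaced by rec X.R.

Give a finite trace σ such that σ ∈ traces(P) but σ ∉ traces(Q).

c

LTS(P): 3 reachable states
  m0 = c.(0 + 0) + (b.0 + (0 + 0)) has moves --b--▸ m1, --c--▸ m2
  m1 = 0 has moves ∅
  m2 = 0 + 0 has moves ∅
LTS(Q): 2 reachable states
  n0 = 0 + 0 + (b.0 + (0 + 0)) has moves --b--▸ n1
  n1 = 0 has moves ∅
Executing c from P (initial set {m0}):
  [1] c ⇒ {m2}
  — P admits the full trace.
Executing c from Q (initial set {n0}):
  [1] c ⇒ no successor for Q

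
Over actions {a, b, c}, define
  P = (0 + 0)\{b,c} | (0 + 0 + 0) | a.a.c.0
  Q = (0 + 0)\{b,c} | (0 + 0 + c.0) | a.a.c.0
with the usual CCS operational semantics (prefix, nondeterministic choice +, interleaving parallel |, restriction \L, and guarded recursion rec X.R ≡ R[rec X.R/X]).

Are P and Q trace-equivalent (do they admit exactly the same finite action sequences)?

LTS(P): 4 reachable states
  p0 = (0 + 0)\{b,c} | (0 + 0 + 0) | a.a.c.0 | -a-> p1
  p1 = (0 + 0)\{b,c} | (0 + 0 + 0) | a.c.0 | -a-> p2
  p2 = (0 + 0)\{b,c} | (0 + 0 + 0) | c.0 | -c-> p3
  p3 = (0 + 0)\{b,c} | (0 + 0 + 0) | 0 | ·
LTS(Q): 8 reachable states
  q0 = (0 + 0)\{b,c} | (0 + 0 + c.0) | a.a.c.0 | -a-> q1, -c-> q2
  q1 = (0 + 0)\{b,c} | (0 + 0 + c.0) | a.c.0 | -a-> q3, -c-> q4
  q2 = (0 + 0)\{b,c} | 0 | a.a.c.0 | -a-> q4
  q3 = (0 + 0)\{b,c} | (0 + 0 + c.0) | c.0 | -c-> q5, -c-> q6
  q4 = (0 + 0)\{b,c} | 0 | a.c.0 | -a-> q6
  q5 = (0 + 0)\{b,c} | (0 + 0 + c.0) | 0 | -c-> q7
  q6 = (0 + 0)\{b,c} | 0 | c.0 | -c-> q7
  q7 = (0 + 0)\{b,c} | 0 | 0 | ·
Executing c from Q (initial set {q0}):
  [1] c ⇒ {q2}
  ✓ Q
Executing c from P (initial set {p0}):
  [1] c ⇒ ∅  — P cannot continue

traces(P) ≠ traces(Q) — witness ⟨c⟩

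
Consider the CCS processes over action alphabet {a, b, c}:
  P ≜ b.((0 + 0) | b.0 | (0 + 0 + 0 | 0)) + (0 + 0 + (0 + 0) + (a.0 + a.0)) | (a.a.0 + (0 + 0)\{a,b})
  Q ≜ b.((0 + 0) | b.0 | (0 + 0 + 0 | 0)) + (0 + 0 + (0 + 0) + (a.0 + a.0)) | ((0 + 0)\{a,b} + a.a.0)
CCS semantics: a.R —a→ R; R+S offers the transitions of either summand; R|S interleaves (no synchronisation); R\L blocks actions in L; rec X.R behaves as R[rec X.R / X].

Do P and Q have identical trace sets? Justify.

P's transition system — 8 states:
  m0 = b.((0 + 0) | b.0 | (0 + 0 + 0 | 0)) + (0 + 0 + (0 + 0) + (a.0 + a.0)) | (a.a.0 + (0 + 0)\{a,b}) → ··a··> m1, ··a··> m2, ··b··> m3
  m1 = (0 + 0 + (0 + 0) + (a.0 + a.0)) | a.0 → ··a··> m4, ··a··> m5
  m2 = 0 | (a.a.0 + (0 + 0)\{a,b}) → ··a··> m5
  m3 = (0 + 0) | b.0 | (0 + 0 + 0 | 0) → ··b··> m6
  m4 = (0 + 0 + (0 + 0) + (a.0 + a.0)) | 0 → ··a··> m7
  m5 = 0 | a.0 → ··a··> m7
  m6 = (0 + 0) | 0 | (0 + 0 + 0 | 0) → stopped
  m7 = 0 | 0 → stopped
Q's transition system — 8 states:
  n0 = b.((0 + 0) | b.0 | (0 + 0 + 0 | 0)) + (0 + 0 + (0 + 0) + (a.0 + a.0)) | ((0 + 0)\{a,b} + a.a.0) → ··a··> n1, ··a··> n2, ··b··> n3
  n1 = (0 + 0 + (0 + 0) + (a.0 + a.0)) | a.0 → ··a··> n4, ··a··> n5
  n2 = 0 | ((0 + 0)\{a,b} + a.a.0) → ··a··> n5
  n3 = (0 + 0) | b.0 | (0 + 0 + 0 | 0) → ··b··> n6
  n4 = (0 + 0 + (0 + 0) + (a.0 + a.0)) | 0 → ··a··> n7
  n5 = 0 | a.0 → ··a··> n7
  n6 = (0 + 0) | 0 | (0 + 0 + 0 | 0) → stopped
  n7 = 0 | 0 → stopped
Coarsest stable partition (strong bisimilarity classes):
  B0 = {m0, n0}
  B1 = {m1, m2, n1, n2}
  B2 = {m4, m5, n4, n5}
  B3 = {m6, m7, n6, n7}
  B4 = {m3, n3}
m0 ∈ B0, n0 ∈ B0 → same block
Bisimilar ⇒ trace-equivalent.

trace-equivalent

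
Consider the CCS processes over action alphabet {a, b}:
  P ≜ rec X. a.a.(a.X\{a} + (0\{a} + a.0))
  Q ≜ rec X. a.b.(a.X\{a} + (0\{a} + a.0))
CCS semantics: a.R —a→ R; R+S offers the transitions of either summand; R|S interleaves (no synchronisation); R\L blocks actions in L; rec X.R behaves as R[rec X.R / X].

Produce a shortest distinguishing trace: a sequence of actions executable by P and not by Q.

aa

P's transition system — 5 states:
  u0 = rec X. a.a.(a.X\{a} + (0\{a} + a.0)) has moves -a-> u1
  u1 = a.(a.(rec X. a.a.(a.X\{a} + (0\{a} + a.0)))\{a} + (0\{a} + a.0)) has moves -a-> u2
  u2 = a.(rec X. a.a.(a.X\{a} + (0\{a} + a.0)))\{a} + (0\{a} + a.0) has moves -a-> u3, -a-> u4
  u3 = (rec X. a.a.(a.X\{a} + (0\{a} + a.0)))\{a} has moves stopped
  u4 = 0 has moves stopped
Q's transition system — 5 states:
  v0 = rec X. a.b.(a.X\{a} + (0\{a} + a.0)) has moves -a-> v1
  v1 = b.(a.(rec X. a.b.(a.X\{a} + (0\{a} + a.0)))\{a} + (0\{a} + a.0)) has moves -b-> v2
  v2 = a.(rec X. a.b.(a.X\{a} + (0\{a} + a.0)))\{a} + (0\{a} + a.0) has moves -a-> v3, -a-> v4
  v3 = (rec X. a.b.(a.X\{a} + (0\{a} + a.0)))\{a} has moves stopped
  v4 = 0 has moves stopped
Run σ = ⟨aa⟩ on P: start {u0}
  step 1 (a): {u1}
  step 2 (a): {u2}
  — P admits the full trace.
Run σ = ⟨aa⟩ on Q: start {v0}
  step 1 (a): {v1}
  step 2 (a): ∅  — Q cannot continue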